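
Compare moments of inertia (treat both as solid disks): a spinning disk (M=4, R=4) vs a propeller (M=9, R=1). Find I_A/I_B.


Given: M1=4 kg, R1=4 m, M2=9 kg, R2=1 m
For a disk: I = (1/2)*M*R^2, so I_A/I_B = (M1*R1^2)/(M2*R2^2)
M1*R1^2 = 4*16 = 64
M2*R2^2 = 9*1 = 9
I_A/I_B = 64/9 = 64/9

64/9


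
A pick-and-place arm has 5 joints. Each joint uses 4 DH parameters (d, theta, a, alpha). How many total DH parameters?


Given: 5 joints, 4 DH parameters per joint (d, theta, a, alpha)
Total DH parameters = number_of_joints * 4
Total = 5 * 4
Total = 20

20


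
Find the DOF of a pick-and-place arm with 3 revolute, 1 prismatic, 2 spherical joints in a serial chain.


Given: serial robot with 3 revolute, 1 prismatic, 2 spherical joints
DOF contribution per joint type: revolute=1, prismatic=1, spherical=3, fixed=0
DOF = 3*1 + 1*1 + 2*3
DOF = 10

10


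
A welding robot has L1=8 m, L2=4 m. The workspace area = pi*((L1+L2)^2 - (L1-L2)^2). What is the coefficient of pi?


Given: L1 = 8, L2 = 4
(L1+L2)^2 = (12)^2 = 144
(L1-L2)^2 = (4)^2 = 16
Difference = 144 - 16 = 128
This equals 4*L1*L2 = 4*8*4 = 128
Workspace area = 128*pi

128


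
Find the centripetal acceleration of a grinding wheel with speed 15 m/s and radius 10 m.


Given: v = 15 m/s, r = 10 m
Using a_c = v^2 / r
a_c = 15^2 / 10
a_c = 225 / 10
a_c = 45/2 m/s^2

45/2 m/s^2


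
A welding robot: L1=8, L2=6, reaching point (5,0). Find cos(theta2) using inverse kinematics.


Given: L1 = 8, L2 = 6, target (x, y) = (5, 0)
Using cos(theta2) = (x^2 + y^2 - L1^2 - L2^2) / (2*L1*L2)
x^2 + y^2 = 5^2 + 0 = 25
L1^2 + L2^2 = 64 + 36 = 100
Numerator = 25 - 100 = -75
Denominator = 2*8*6 = 96
cos(theta2) = -75/96 = -25/32

-25/32


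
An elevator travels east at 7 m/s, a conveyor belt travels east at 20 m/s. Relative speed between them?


Given: v_A = 7 m/s east, v_B = 20 m/s east
Both move in the same direction; relative speed = |v_A - v_B|
|7 - 20| = |-13|
= 13 m/s

13 m/s


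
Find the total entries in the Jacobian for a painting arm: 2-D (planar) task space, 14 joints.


Given: task space dimension = 2, joints = 14
Jacobian is a 2 x 14 matrix
Total entries = rows * columns
Total = 2 * 14
Total = 28

28


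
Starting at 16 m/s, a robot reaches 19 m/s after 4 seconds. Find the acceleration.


Given: initial velocity v0 = 16 m/s, final velocity v = 19 m/s, time t = 4 s
Using a = (v - v0) / t
a = (19 - 16) / 4
a = 3 / 4
a = 3/4 m/s^2

3/4 m/s^2


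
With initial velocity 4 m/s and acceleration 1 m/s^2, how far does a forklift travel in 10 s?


Given: v0 = 4 m/s, a = 1 m/s^2, t = 10 s
Using s = v0*t + (1/2)*a*t^2
s = 4*10 + (1/2)*1*10^2
s = 40 + (1/2)*100
s = 40 + 50
s = 90

90 m


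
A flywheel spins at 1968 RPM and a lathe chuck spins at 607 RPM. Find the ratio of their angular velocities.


Given: RPM_A = 1968, RPM_B = 607
omega = 2*pi*RPM/60, so omega_A/omega_B = RPM_A / RPM_B
omega_A/omega_B = 1968 / 607
omega_A/omega_B = 1968/607

1968/607


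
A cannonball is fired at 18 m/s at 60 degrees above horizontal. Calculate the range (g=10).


Given: v0 = 18 m/s, theta = 60 deg, g = 10 m/s^2
sin(2*60) = sin(120) = sqrt(3)/2
Using R = v0^2 * sin(2*theta) / g
R = 18^2 * (sqrt(3)/2) / 10
R = 324 * sqrt(3) / 20
R = 81/5*sqrt(3) m

81/5*sqrt(3) m


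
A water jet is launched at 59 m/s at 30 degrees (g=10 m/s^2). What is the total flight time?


Given: v0 = 59 m/s, theta = 30 deg, g = 10 m/s^2
sin(30) = 1/2
Using T = 2*v0*sin(theta) / g
T = 2*59*1/2 / 10
T = 59 / 10
T = 59/10 s

59/10 s


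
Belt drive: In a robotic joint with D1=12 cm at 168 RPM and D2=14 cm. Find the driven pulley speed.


Given: D1 = 12 cm, w1 = 168 RPM, D2 = 14 cm
Using D1*w1 = D2*w2
w2 = D1*w1 / D2
w2 = 12*168 / 14
w2 = 2016 / 14
w2 = 144 RPM

144 RPM


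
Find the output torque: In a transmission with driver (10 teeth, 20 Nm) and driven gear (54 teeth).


Given: N1 = 10, N2 = 54, T1 = 20 Nm
Using T2/T1 = N2/N1
T2 = T1 * N2 / N1
T2 = 20 * 54 / 10
T2 = 1080 / 10
T2 = 108 Nm

108 Nm


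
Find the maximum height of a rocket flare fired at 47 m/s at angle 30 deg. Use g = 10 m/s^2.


Given: v0 = 47 m/s, theta = 30 deg, g = 10 m/s^2
sin^2(30) = 1/4
Using H = v0^2 * sin^2(theta) / (2*g)
H = 47^2 * 1/4 / (2*10)
H = 2209 * 1/4 / 20
H = 2209/4 / 20
H = 2209/80 m

2209/80 m


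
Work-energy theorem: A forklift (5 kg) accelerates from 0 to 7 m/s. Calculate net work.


Given: m = 5 kg, v0 = 0 m/s, v = 7 m/s
Using W = (1/2)*m*(v^2 - v0^2)
v^2 = 7^2 = 49
v0^2 = 0^2 = 0
v^2 - v0^2 = 49 - 0 = 49
W = (1/2)*5*49 = 245/2 J

245/2 J


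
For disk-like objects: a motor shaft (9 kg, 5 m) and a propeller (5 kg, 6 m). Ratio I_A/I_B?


Given: M1=9 kg, R1=5 m, M2=5 kg, R2=6 m
For a disk: I = (1/2)*M*R^2, so I_A/I_B = (M1*R1^2)/(M2*R2^2)
M1*R1^2 = 9*25 = 225
M2*R2^2 = 5*36 = 180
I_A/I_B = 225/180 = 5/4

5/4


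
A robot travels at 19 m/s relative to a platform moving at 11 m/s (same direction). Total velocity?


Given: object velocity = 19 m/s, platform velocity = 11 m/s (same direction)
Using classical velocity addition: v_total = v_object + v_platform
v_total = 19 + 11
v_total = 30 m/s

30 m/s


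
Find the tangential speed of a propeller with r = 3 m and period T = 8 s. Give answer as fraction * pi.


Given: radius r = 3 m, period T = 8 s
Using v = 2*pi*r / T
v = 2*pi*3 / 8
v = 6*pi / 8
v = 3/4*pi m/s

3/4*pi m/s


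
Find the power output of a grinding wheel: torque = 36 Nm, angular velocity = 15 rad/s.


Given: tau = 36 Nm, omega = 15 rad/s
Using P = tau * omega
P = 36 * 15
P = 540 W

540 W


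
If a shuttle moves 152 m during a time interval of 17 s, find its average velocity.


Given: distance d = 152 m, time t = 17 s
Using v = d / t
v = 152 / 17
v = 152/17 m/s

152/17 m/s


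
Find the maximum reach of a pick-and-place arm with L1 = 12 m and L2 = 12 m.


Given: L1 = 12 m, L2 = 12 m
For a 2-link planar arm, max reach = L1 + L2 (fully extended)
Max reach = 12 + 12
Max reach = 24 m

24 m


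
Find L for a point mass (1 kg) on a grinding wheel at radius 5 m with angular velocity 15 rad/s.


Given: m = 1 kg, r = 5 m, omega = 15 rad/s
For a point mass: I = m*r^2
I = 1*5^2 = 1*25 = 25
L = I*omega = 25*15
L = 375 kg*m^2/s

375 kg*m^2/s


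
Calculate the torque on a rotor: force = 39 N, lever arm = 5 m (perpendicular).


Given: F = 39 N, r = 5 m, angle = 90 deg (perpendicular)
Using tau = F * r * sin(90)
sin(90) = 1
tau = 39 * 5 * 1
tau = 195 Nm

195 Nm


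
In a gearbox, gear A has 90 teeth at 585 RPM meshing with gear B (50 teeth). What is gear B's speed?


Given: N1 = 90 teeth, w1 = 585 RPM, N2 = 50 teeth
Using N1*w1 = N2*w2
w2 = N1*w1 / N2
w2 = 90*585 / 50
w2 = 52650 / 50
w2 = 1053 RPM

1053 RPM


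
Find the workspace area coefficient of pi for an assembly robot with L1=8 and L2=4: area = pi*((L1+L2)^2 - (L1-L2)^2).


Given: L1 = 8, L2 = 4
(L1+L2)^2 = (12)^2 = 144
(L1-L2)^2 = (4)^2 = 16
Difference = 144 - 16 = 128
This equals 4*L1*L2 = 4*8*4 = 128
Workspace area = 128*pi

128


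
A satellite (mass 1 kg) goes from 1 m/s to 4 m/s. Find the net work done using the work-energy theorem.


Given: m = 1 kg, v0 = 1 m/s, v = 4 m/s
Using W = (1/2)*m*(v^2 - v0^2)
v^2 = 4^2 = 16
v0^2 = 1^2 = 1
v^2 - v0^2 = 16 - 1 = 15
W = (1/2)*1*15 = 15/2 J

15/2 J


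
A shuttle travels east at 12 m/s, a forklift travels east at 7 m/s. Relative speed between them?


Given: v_A = 12 m/s east, v_B = 7 m/s east
Both move in the same direction; relative speed = |v_A - v_B|
|12 - 7| = |5|
= 5 m/s

5 m/s


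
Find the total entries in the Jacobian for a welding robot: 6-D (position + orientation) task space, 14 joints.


Given: task space dimension = 6, joints = 14
Jacobian is a 6 x 14 matrix
Total entries = rows * columns
Total = 6 * 14
Total = 84

84


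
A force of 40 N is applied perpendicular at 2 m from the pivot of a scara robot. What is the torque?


Given: F = 40 N, r = 2 m, angle = 90 deg (perpendicular)
Using tau = F * r * sin(90)
sin(90) = 1
tau = 40 * 2 * 1
tau = 80 Nm

80 Nm


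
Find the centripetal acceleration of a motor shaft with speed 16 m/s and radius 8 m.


Given: v = 16 m/s, r = 8 m
Using a_c = v^2 / r
a_c = 16^2 / 8
a_c = 256 / 8
a_c = 32 m/s^2

32 m/s^2


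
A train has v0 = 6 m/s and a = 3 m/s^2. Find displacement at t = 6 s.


Given: v0 = 6 m/s, a = 3 m/s^2, t = 6 s
Using s = v0*t + (1/2)*a*t^2
s = 6*6 + (1/2)*3*6^2
s = 36 + (1/2)*108
s = 36 + 54
s = 90

90 m


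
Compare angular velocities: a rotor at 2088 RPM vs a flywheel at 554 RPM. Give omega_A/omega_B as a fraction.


Given: RPM_A = 2088, RPM_B = 554
omega = 2*pi*RPM/60, so omega_A/omega_B = RPM_A / RPM_B
omega_A/omega_B = 2088 / 554
omega_A/omega_B = 1044/277

1044/277


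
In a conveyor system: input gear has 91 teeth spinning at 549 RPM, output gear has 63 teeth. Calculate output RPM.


Given: N1 = 91 teeth, w1 = 549 RPM, N2 = 63 teeth
Using N1*w1 = N2*w2
w2 = N1*w1 / N2
w2 = 91*549 / 63
w2 = 49959 / 63
w2 = 793 RPM

793 RPM


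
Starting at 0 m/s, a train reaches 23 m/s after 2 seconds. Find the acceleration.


Given: initial velocity v0 = 0 m/s, final velocity v = 23 m/s, time t = 2 s
Using a = (v - v0) / t
a = (23 - 0) / 2
a = 23 / 2
a = 23/2 m/s^2

23/2 m/s^2


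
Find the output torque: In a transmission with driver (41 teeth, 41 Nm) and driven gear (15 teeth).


Given: N1 = 41, N2 = 15, T1 = 41 Nm
Using T2/T1 = N2/N1
T2 = T1 * N2 / N1
T2 = 41 * 15 / 41
T2 = 615 / 41
T2 = 15 Nm

15 Nm


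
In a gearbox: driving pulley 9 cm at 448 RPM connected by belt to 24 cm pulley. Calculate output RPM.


Given: D1 = 9 cm, w1 = 448 RPM, D2 = 24 cm
Using D1*w1 = D2*w2
w2 = D1*w1 / D2
w2 = 9*448 / 24
w2 = 4032 / 24
w2 = 168 RPM

168 RPM


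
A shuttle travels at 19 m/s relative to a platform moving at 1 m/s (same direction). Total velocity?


Given: object velocity = 19 m/s, platform velocity = 1 m/s (same direction)
Using classical velocity addition: v_total = v_object + v_platform
v_total = 19 + 1
v_total = 20 m/s

20 m/s


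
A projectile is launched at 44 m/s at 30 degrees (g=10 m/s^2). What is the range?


Given: v0 = 44 m/s, theta = 30 deg, g = 10 m/s^2
sin(2*30) = sin(60) = sqrt(3)/2
Using R = v0^2 * sin(2*theta) / g
R = 44^2 * (sqrt(3)/2) / 10
R = 1936 * sqrt(3) / 20
R = 484/5*sqrt(3) m

484/5*sqrt(3) m


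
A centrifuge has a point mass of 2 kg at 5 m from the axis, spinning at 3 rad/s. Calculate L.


Given: m = 2 kg, r = 5 m, omega = 3 rad/s
For a point mass: I = m*r^2
I = 2*5^2 = 2*25 = 50
L = I*omega = 50*3
L = 150 kg*m^2/s

150 kg*m^2/s


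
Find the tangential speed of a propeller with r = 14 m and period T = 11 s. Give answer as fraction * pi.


Given: radius r = 14 m, period T = 11 s
Using v = 2*pi*r / T
v = 2*pi*14 / 11
v = 28*pi / 11
v = 28/11*pi m/s

28/11*pi m/s


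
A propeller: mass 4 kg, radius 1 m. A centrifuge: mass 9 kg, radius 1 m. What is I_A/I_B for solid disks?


Given: M1=4 kg, R1=1 m, M2=9 kg, R2=1 m
For a disk: I = (1/2)*M*R^2, so I_A/I_B = (M1*R1^2)/(M2*R2^2)
M1*R1^2 = 4*1 = 4
M2*R2^2 = 9*1 = 9
I_A/I_B = 4/9 = 4/9

4/9


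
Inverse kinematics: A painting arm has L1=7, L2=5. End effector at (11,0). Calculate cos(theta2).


Given: L1 = 7, L2 = 5, target (x, y) = (11, 0)
Using cos(theta2) = (x^2 + y^2 - L1^2 - L2^2) / (2*L1*L2)
x^2 + y^2 = 11^2 + 0 = 121
L1^2 + L2^2 = 49 + 25 = 74
Numerator = 121 - 74 = 47
Denominator = 2*7*5 = 70
cos(theta2) = 47/70 = 47/70

47/70


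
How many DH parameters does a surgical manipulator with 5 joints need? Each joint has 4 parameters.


Given: 5 joints, 4 DH parameters per joint (d, theta, a, alpha)
Total DH parameters = number_of_joints * 4
Total = 5 * 4
Total = 20

20


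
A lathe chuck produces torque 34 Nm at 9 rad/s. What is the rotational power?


Given: tau = 34 Nm, omega = 9 rad/s
Using P = tau * omega
P = 34 * 9
P = 306 W

306 W


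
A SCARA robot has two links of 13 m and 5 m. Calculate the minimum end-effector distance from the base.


Given: L1 = 13 m, L2 = 5 m
For a 2-link planar arm, min reach = |L1 - L2| (second link folded back)
Min reach = |13 - 5|
Min reach = 8 m

8 m


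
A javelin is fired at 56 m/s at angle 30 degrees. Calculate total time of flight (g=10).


Given: v0 = 56 m/s, theta = 30 deg, g = 10 m/s^2
sin(30) = 1/2
Using T = 2*v0*sin(theta) / g
T = 2*56*1/2 / 10
T = 56 / 10
T = 28/5 s

28/5 s


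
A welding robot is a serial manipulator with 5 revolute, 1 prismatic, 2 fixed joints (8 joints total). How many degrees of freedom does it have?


Given: serial robot with 5 revolute, 1 prismatic, 2 fixed joints
DOF contribution per joint type: revolute=1, prismatic=1, spherical=3, fixed=0
DOF = 5*1 + 1*1 + 2*0
DOF = 6

6


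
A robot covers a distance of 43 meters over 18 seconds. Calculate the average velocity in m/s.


Given: distance d = 43 m, time t = 18 s
Using v = d / t
v = 43 / 18
v = 43/18 m/s

43/18 m/s


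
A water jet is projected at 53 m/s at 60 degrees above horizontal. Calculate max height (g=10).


Given: v0 = 53 m/s, theta = 60 deg, g = 10 m/s^2
sin^2(60) = 3/4
Using H = v0^2 * sin^2(theta) / (2*g)
H = 53^2 * 3/4 / (2*10)
H = 2809 * 3/4 / 20
H = 8427/4 / 20
H = 8427/80 m

8427/80 m


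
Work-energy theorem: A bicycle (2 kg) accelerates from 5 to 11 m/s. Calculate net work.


Given: m = 2 kg, v0 = 5 m/s, v = 11 m/s
Using W = (1/2)*m*(v^2 - v0^2)
v^2 = 11^2 = 121
v0^2 = 5^2 = 25
v^2 - v0^2 = 121 - 25 = 96
W = (1/2)*2*96 = 96 J

96 J


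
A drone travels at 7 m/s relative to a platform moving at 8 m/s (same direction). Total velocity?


Given: object velocity = 7 m/s, platform velocity = 8 m/s (same direction)
Using classical velocity addition: v_total = v_object + v_platform
v_total = 7 + 8
v_total = 15 m/s

15 m/s


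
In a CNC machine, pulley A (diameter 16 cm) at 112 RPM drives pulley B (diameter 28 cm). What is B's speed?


Given: D1 = 16 cm, w1 = 112 RPM, D2 = 28 cm
Using D1*w1 = D2*w2
w2 = D1*w1 / D2
w2 = 16*112 / 28
w2 = 1792 / 28
w2 = 64 RPM

64 RPM


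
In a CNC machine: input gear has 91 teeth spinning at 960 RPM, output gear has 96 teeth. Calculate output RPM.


Given: N1 = 91 teeth, w1 = 960 RPM, N2 = 96 teeth
Using N1*w1 = N2*w2
w2 = N1*w1 / N2
w2 = 91*960 / 96
w2 = 87360 / 96
w2 = 910 RPM

910 RPM


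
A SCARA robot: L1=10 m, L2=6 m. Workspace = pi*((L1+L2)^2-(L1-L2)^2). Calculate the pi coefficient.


Given: L1 = 10, L2 = 6
(L1+L2)^2 = (16)^2 = 256
(L1-L2)^2 = (4)^2 = 16
Difference = 256 - 16 = 240
This equals 4*L1*L2 = 4*10*6 = 240
Workspace area = 240*pi

240


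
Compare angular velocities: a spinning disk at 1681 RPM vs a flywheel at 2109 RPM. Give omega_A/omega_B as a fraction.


Given: RPM_A = 1681, RPM_B = 2109
omega = 2*pi*RPM/60, so omega_A/omega_B = RPM_A / RPM_B
omega_A/omega_B = 1681 / 2109
omega_A/omega_B = 1681/2109

1681/2109


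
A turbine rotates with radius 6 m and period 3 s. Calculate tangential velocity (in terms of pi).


Given: radius r = 6 m, period T = 3 s
Using v = 2*pi*r / T
v = 2*pi*6 / 3
v = 12*pi / 3
v = 4*pi m/s

4*pi m/s


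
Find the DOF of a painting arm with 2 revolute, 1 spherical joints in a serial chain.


Given: serial robot with 2 revolute, 1 spherical joints
DOF contribution per joint type: revolute=1, prismatic=1, spherical=3, fixed=0
DOF = 2*1 + 1*3
DOF = 5

5


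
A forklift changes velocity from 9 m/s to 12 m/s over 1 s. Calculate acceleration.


Given: initial velocity v0 = 9 m/s, final velocity v = 12 m/s, time t = 1 s
Using a = (v - v0) / t
a = (12 - 9) / 1
a = 3 / 1
a = 3 m/s^2

3 m/s^2


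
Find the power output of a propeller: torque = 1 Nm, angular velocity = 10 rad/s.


Given: tau = 1 Nm, omega = 10 rad/s
Using P = tau * omega
P = 1 * 10
P = 10 W

10 W


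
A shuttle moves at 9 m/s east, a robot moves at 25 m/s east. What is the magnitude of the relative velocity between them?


Given: v_A = 9 m/s east, v_B = 25 m/s east
Both move in the same direction; relative speed = |v_A - v_B|
|9 - 25| = |-16|
= 16 m/s

16 m/s


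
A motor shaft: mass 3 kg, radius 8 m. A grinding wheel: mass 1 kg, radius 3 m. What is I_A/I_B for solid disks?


Given: M1=3 kg, R1=8 m, M2=1 kg, R2=3 m
For a disk: I = (1/2)*M*R^2, so I_A/I_B = (M1*R1^2)/(M2*R2^2)
M1*R1^2 = 3*64 = 192
M2*R2^2 = 1*9 = 9
I_A/I_B = 192/9 = 64/3

64/3


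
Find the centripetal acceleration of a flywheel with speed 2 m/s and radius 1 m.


Given: v = 2 m/s, r = 1 m
Using a_c = v^2 / r
a_c = 2^2 / 1
a_c = 4 / 1
a_c = 4 m/s^2

4 m/s^2


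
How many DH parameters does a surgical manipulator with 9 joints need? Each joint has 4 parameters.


Given: 9 joints, 4 DH parameters per joint (d, theta, a, alpha)
Total DH parameters = number_of_joints * 4
Total = 9 * 4
Total = 36

36


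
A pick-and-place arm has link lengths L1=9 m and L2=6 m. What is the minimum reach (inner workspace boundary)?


Given: L1 = 9 m, L2 = 6 m
For a 2-link planar arm, min reach = |L1 - L2| (second link folded back)
Min reach = |9 - 6|
Min reach = 3 m

3 m


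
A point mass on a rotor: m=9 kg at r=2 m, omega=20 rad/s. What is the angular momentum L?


Given: m = 9 kg, r = 2 m, omega = 20 rad/s
For a point mass: I = m*r^2
I = 9*2^2 = 9*4 = 36
L = I*omega = 36*20
L = 720 kg*m^2/s

720 kg*m^2/s


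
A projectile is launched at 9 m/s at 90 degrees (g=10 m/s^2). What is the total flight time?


Given: v0 = 9 m/s, theta = 90 deg, g = 10 m/s^2
sin(90) = 1
Using T = 2*v0*sin(theta) / g
T = 2*9*1 / 10
T = 18 / 10
T = 9/5 s

9/5 s


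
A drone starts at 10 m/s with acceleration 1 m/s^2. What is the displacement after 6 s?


Given: v0 = 10 m/s, a = 1 m/s^2, t = 6 s
Using s = v0*t + (1/2)*a*t^2
s = 10*6 + (1/2)*1*6^2
s = 60 + (1/2)*36
s = 60 + 18
s = 78

78 m


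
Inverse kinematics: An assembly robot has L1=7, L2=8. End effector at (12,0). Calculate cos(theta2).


Given: L1 = 7, L2 = 8, target (x, y) = (12, 0)
Using cos(theta2) = (x^2 + y^2 - L1^2 - L2^2) / (2*L1*L2)
x^2 + y^2 = 12^2 + 0 = 144
L1^2 + L2^2 = 49 + 64 = 113
Numerator = 144 - 113 = 31
Denominator = 2*7*8 = 112
cos(theta2) = 31/112 = 31/112

31/112


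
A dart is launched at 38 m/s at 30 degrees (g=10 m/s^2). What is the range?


Given: v0 = 38 m/s, theta = 30 deg, g = 10 m/s^2
sin(2*30) = sin(60) = sqrt(3)/2
Using R = v0^2 * sin(2*theta) / g
R = 38^2 * (sqrt(3)/2) / 10
R = 1444 * sqrt(3) / 20
R = 361/5*sqrt(3) m

361/5*sqrt(3) m


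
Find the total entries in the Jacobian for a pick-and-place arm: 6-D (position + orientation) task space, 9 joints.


Given: task space dimension = 6, joints = 9
Jacobian is a 6 x 9 matrix
Total entries = rows * columns
Total = 6 * 9
Total = 54

54


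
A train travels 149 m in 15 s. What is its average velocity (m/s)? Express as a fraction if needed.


Given: distance d = 149 m, time t = 15 s
Using v = d / t
v = 149 / 15
v = 149/15 m/s

149/15 m/s


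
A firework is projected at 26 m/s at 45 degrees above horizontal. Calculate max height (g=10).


Given: v0 = 26 m/s, theta = 45 deg, g = 10 m/s^2
sin^2(45) = 1/2
Using H = v0^2 * sin^2(theta) / (2*g)
H = 26^2 * 1/2 / (2*10)
H = 676 * 1/2 / 20
H = 338 / 20
H = 169/10 m

169/10 m


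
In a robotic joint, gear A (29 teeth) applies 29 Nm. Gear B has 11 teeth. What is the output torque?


Given: N1 = 29, N2 = 11, T1 = 29 Nm
Using T2/T1 = N2/N1
T2 = T1 * N2 / N1
T2 = 29 * 11 / 29
T2 = 319 / 29
T2 = 11 Nm

11 Nm


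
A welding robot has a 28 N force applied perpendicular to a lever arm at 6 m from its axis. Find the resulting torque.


Given: F = 28 N, r = 6 m, angle = 90 deg (perpendicular)
Using tau = F * r * sin(90)
sin(90) = 1
tau = 28 * 6 * 1
tau = 168 Nm

168 Nm


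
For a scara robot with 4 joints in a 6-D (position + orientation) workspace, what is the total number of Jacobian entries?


Given: task space dimension = 6, joints = 4
Jacobian is a 6 x 4 matrix
Total entries = rows * columns
Total = 6 * 4
Total = 24

24


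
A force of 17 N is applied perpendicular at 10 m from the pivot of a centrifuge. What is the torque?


Given: F = 17 N, r = 10 m, angle = 90 deg (perpendicular)
Using tau = F * r * sin(90)
sin(90) = 1
tau = 17 * 10 * 1
tau = 170 Nm

170 Nm


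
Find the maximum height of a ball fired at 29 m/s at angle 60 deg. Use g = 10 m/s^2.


Given: v0 = 29 m/s, theta = 60 deg, g = 10 m/s^2
sin^2(60) = 3/4
Using H = v0^2 * sin^2(theta) / (2*g)
H = 29^2 * 3/4 / (2*10)
H = 841 * 3/4 / 20
H = 2523/4 / 20
H = 2523/80 m

2523/80 m


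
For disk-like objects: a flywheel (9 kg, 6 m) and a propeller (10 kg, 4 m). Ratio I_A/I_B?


Given: M1=9 kg, R1=6 m, M2=10 kg, R2=4 m
For a disk: I = (1/2)*M*R^2, so I_A/I_B = (M1*R1^2)/(M2*R2^2)
M1*R1^2 = 9*36 = 324
M2*R2^2 = 10*16 = 160
I_A/I_B = 324/160 = 81/40

81/40


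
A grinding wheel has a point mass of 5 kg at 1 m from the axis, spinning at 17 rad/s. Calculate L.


Given: m = 5 kg, r = 1 m, omega = 17 rad/s
For a point mass: I = m*r^2
I = 5*1^2 = 5*1 = 5
L = I*omega = 5*17
L = 85 kg*m^2/s

85 kg*m^2/s


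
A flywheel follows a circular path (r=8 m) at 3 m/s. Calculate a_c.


Given: v = 3 m/s, r = 8 m
Using a_c = v^2 / r
a_c = 3^2 / 8
a_c = 9 / 8
a_c = 9/8 m/s^2

9/8 m/s^2


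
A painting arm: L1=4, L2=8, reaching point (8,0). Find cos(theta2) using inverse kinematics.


Given: L1 = 4, L2 = 8, target (x, y) = (8, 0)
Using cos(theta2) = (x^2 + y^2 - L1^2 - L2^2) / (2*L1*L2)
x^2 + y^2 = 8^2 + 0 = 64
L1^2 + L2^2 = 16 + 64 = 80
Numerator = 64 - 80 = -16
Denominator = 2*4*8 = 64
cos(theta2) = -16/64 = -1/4

-1/4


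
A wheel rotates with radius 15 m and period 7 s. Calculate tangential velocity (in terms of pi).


Given: radius r = 15 m, period T = 7 s
Using v = 2*pi*r / T
v = 2*pi*15 / 7
v = 30*pi / 7
v = 30/7*pi m/s

30/7*pi m/s


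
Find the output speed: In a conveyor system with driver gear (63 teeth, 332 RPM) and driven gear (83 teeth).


Given: N1 = 63 teeth, w1 = 332 RPM, N2 = 83 teeth
Using N1*w1 = N2*w2
w2 = N1*w1 / N2
w2 = 63*332 / 83
w2 = 20916 / 83
w2 = 252 RPM

252 RPM


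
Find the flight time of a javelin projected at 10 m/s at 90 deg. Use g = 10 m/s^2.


Given: v0 = 10 m/s, theta = 90 deg, g = 10 m/s^2
sin(90) = 1
Using T = 2*v0*sin(theta) / g
T = 2*10*1 / 10
T = 20 / 10
T = 2 s

2 s


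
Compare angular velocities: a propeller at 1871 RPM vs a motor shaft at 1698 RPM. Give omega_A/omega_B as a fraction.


Given: RPM_A = 1871, RPM_B = 1698
omega = 2*pi*RPM/60, so omega_A/omega_B = RPM_A / RPM_B
omega_A/omega_B = 1871 / 1698
omega_A/omega_B = 1871/1698

1871/1698


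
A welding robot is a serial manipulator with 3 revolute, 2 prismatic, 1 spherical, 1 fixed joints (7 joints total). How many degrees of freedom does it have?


Given: serial robot with 3 revolute, 2 prismatic, 1 spherical, 1 fixed joints
DOF contribution per joint type: revolute=1, prismatic=1, spherical=3, fixed=0
DOF = 3*1 + 2*1 + 1*3 + 1*0
DOF = 8

8


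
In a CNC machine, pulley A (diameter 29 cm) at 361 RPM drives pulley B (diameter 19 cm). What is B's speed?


Given: D1 = 29 cm, w1 = 361 RPM, D2 = 19 cm
Using D1*w1 = D2*w2
w2 = D1*w1 / D2
w2 = 29*361 / 19
w2 = 10469 / 19
w2 = 551 RPM

551 RPM


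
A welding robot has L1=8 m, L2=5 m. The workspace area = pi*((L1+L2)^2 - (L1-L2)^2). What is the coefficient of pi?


Given: L1 = 8, L2 = 5
(L1+L2)^2 = (13)^2 = 169
(L1-L2)^2 = (3)^2 = 9
Difference = 169 - 9 = 160
This equals 4*L1*L2 = 4*8*5 = 160
Workspace area = 160*pi

160


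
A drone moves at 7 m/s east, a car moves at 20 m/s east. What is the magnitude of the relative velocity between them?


Given: v_A = 7 m/s east, v_B = 20 m/s east
Both move in the same direction; relative speed = |v_A - v_B|
|7 - 20| = |-13|
= 13 m/s

13 m/s


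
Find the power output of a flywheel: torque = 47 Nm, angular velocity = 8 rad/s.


Given: tau = 47 Nm, omega = 8 rad/s
Using P = tau * omega
P = 47 * 8
P = 376 W

376 W


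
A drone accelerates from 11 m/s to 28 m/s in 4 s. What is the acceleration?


Given: initial velocity v0 = 11 m/s, final velocity v = 28 m/s, time t = 4 s
Using a = (v - v0) / t
a = (28 - 11) / 4
a = 17 / 4
a = 17/4 m/s^2

17/4 m/s^2


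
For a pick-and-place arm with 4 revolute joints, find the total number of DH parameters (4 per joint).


Given: 4 joints, 4 DH parameters per joint (d, theta, a, alpha)
Total DH parameters = number_of_joints * 4
Total = 4 * 4
Total = 16

16


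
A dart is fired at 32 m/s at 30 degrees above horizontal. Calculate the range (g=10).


Given: v0 = 32 m/s, theta = 30 deg, g = 10 m/s^2
sin(2*30) = sin(60) = sqrt(3)/2
Using R = v0^2 * sin(2*theta) / g
R = 32^2 * (sqrt(3)/2) / 10
R = 1024 * sqrt(3) / 20
R = 256/5*sqrt(3) m

256/5*sqrt(3) m


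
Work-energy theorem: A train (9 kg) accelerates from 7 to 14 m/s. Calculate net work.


Given: m = 9 kg, v0 = 7 m/s, v = 14 m/s
Using W = (1/2)*m*(v^2 - v0^2)
v^2 = 14^2 = 196
v0^2 = 7^2 = 49
v^2 - v0^2 = 196 - 49 = 147
W = (1/2)*9*147 = 1323/2 J

1323/2 J


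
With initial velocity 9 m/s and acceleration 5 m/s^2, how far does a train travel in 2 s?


Given: v0 = 9 m/s, a = 5 m/s^2, t = 2 s
Using s = v0*t + (1/2)*a*t^2
s = 9*2 + (1/2)*5*2^2
s = 18 + (1/2)*20
s = 18 + 10
s = 28

28 m


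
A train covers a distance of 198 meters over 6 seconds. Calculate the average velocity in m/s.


Given: distance d = 198 m, time t = 6 s
Using v = d / t
v = 198 / 6
v = 33 m/s

33 m/s


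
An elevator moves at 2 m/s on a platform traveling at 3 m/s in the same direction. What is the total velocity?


Given: object velocity = 2 m/s, platform velocity = 3 m/s (same direction)
Using classical velocity addition: v_total = v_object + v_platform
v_total = 2 + 3
v_total = 5 m/s

5 m/s


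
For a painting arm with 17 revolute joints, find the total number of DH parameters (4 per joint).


Given: 17 joints, 4 DH parameters per joint (d, theta, a, alpha)
Total DH parameters = number_of_joints * 4
Total = 17 * 4
Total = 68

68


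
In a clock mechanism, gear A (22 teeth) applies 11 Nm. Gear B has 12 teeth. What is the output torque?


Given: N1 = 22, N2 = 12, T1 = 11 Nm
Using T2/T1 = N2/N1
T2 = T1 * N2 / N1
T2 = 11 * 12 / 22
T2 = 132 / 22
T2 = 6 Nm

6 Nm


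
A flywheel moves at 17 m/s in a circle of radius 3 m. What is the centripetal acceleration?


Given: v = 17 m/s, r = 3 m
Using a_c = v^2 / r
a_c = 17^2 / 3
a_c = 289 / 3
a_c = 289/3 m/s^2

289/3 m/s^2


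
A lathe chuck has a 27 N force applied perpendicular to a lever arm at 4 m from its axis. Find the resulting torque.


Given: F = 27 N, r = 4 m, angle = 90 deg (perpendicular)
Using tau = F * r * sin(90)
sin(90) = 1
tau = 27 * 4 * 1
tau = 108 Nm

108 Nm


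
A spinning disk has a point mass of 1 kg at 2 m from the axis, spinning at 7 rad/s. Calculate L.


Given: m = 1 kg, r = 2 m, omega = 7 rad/s
For a point mass: I = m*r^2
I = 1*2^2 = 1*4 = 4
L = I*omega = 4*7
L = 28 kg*m^2/s

28 kg*m^2/s


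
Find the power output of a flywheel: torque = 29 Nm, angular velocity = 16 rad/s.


Given: tau = 29 Nm, omega = 16 rad/s
Using P = tau * omega
P = 29 * 16
P = 464 W

464 W


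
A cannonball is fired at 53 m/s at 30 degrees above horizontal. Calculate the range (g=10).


Given: v0 = 53 m/s, theta = 30 deg, g = 10 m/s^2
sin(2*30) = sin(60) = sqrt(3)/2
Using R = v0^2 * sin(2*theta) / g
R = 53^2 * (sqrt(3)/2) / 10
R = 2809 * sqrt(3) / 20
R = 2809/20*sqrt(3) m

2809/20*sqrt(3) m


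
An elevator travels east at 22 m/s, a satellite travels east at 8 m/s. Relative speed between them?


Given: v_A = 22 m/s east, v_B = 8 m/s east
Both move in the same direction; relative speed = |v_A - v_B|
|22 - 8| = |14|
= 14 m/s

14 m/s


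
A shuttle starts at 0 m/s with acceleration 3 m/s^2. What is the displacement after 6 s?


Given: v0 = 0 m/s, a = 3 m/s^2, t = 6 s
Using s = v0*t + (1/2)*a*t^2
s = 0*6 + (1/2)*3*6^2
s = 0 + (1/2)*108
s = 0 + 54
s = 54

54 m


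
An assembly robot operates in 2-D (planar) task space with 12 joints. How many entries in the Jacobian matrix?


Given: task space dimension = 2, joints = 12
Jacobian is a 2 x 12 matrix
Total entries = rows * columns
Total = 2 * 12
Total = 24

24


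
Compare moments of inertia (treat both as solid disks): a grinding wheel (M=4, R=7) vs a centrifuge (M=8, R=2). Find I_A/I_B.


Given: M1=4 kg, R1=7 m, M2=8 kg, R2=2 m
For a disk: I = (1/2)*M*R^2, so I_A/I_B = (M1*R1^2)/(M2*R2^2)
M1*R1^2 = 4*49 = 196
M2*R2^2 = 8*4 = 32
I_A/I_B = 196/32 = 49/8

49/8


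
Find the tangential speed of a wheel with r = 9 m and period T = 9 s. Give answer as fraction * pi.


Given: radius r = 9 m, period T = 9 s
Using v = 2*pi*r / T
v = 2*pi*9 / 9
v = 18*pi / 9
v = 2*pi m/s

2*pi m/s


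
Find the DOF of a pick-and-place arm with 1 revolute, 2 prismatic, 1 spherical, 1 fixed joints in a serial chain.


Given: serial robot with 1 revolute, 2 prismatic, 1 spherical, 1 fixed joints
DOF contribution per joint type: revolute=1, prismatic=1, spherical=3, fixed=0
DOF = 1*1 + 2*1 + 1*3 + 1*0
DOF = 6

6


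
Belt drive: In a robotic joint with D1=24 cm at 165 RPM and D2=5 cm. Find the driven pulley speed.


Given: D1 = 24 cm, w1 = 165 RPM, D2 = 5 cm
Using D1*w1 = D2*w2
w2 = D1*w1 / D2
w2 = 24*165 / 5
w2 = 3960 / 5
w2 = 792 RPM

792 RPM


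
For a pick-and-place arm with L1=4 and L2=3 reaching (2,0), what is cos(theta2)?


Given: L1 = 4, L2 = 3, target (x, y) = (2, 0)
Using cos(theta2) = (x^2 + y^2 - L1^2 - L2^2) / (2*L1*L2)
x^2 + y^2 = 2^2 + 0 = 4
L1^2 + L2^2 = 16 + 9 = 25
Numerator = 4 - 25 = -21
Denominator = 2*4*3 = 24
cos(theta2) = -21/24 = -7/8

-7/8


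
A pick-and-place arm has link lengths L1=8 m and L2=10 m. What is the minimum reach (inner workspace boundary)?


Given: L1 = 8 m, L2 = 10 m
For a 2-link planar arm, min reach = |L1 - L2| (second link folded back)
Min reach = |8 - 10|
Min reach = 2 m

2 m


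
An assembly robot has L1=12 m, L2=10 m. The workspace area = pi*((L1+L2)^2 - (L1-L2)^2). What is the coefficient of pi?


Given: L1 = 12, L2 = 10
(L1+L2)^2 = (22)^2 = 484
(L1-L2)^2 = (2)^2 = 4
Difference = 484 - 4 = 480
This equals 4*L1*L2 = 4*12*10 = 480
Workspace area = 480*pi

480


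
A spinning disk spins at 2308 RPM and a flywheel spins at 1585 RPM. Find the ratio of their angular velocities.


Given: RPM_A = 2308, RPM_B = 1585
omega = 2*pi*RPM/60, so omega_A/omega_B = RPM_A / RPM_B
omega_A/omega_B = 2308 / 1585
omega_A/omega_B = 2308/1585

2308/1585


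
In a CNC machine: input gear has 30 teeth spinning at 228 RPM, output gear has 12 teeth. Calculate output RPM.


Given: N1 = 30 teeth, w1 = 228 RPM, N2 = 12 teeth
Using N1*w1 = N2*w2
w2 = N1*w1 / N2
w2 = 30*228 / 12
w2 = 6840 / 12
w2 = 570 RPM

570 RPM


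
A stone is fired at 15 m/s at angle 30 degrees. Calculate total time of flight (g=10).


Given: v0 = 15 m/s, theta = 30 deg, g = 10 m/s^2
sin(30) = 1/2
Using T = 2*v0*sin(theta) / g
T = 2*15*1/2 / 10
T = 15 / 10
T = 3/2 s

3/2 s


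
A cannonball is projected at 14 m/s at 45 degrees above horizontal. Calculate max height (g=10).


Given: v0 = 14 m/s, theta = 45 deg, g = 10 m/s^2
sin^2(45) = 1/2
Using H = v0^2 * sin^2(theta) / (2*g)
H = 14^2 * 1/2 / (2*10)
H = 196 * 1/2 / 20
H = 98 / 20
H = 49/10 m

49/10 m


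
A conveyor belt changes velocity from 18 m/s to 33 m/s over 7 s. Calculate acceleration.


Given: initial velocity v0 = 18 m/s, final velocity v = 33 m/s, time t = 7 s
Using a = (v - v0) / t
a = (33 - 18) / 7
a = 15 / 7
a = 15/7 m/s^2

15/7 m/s^2


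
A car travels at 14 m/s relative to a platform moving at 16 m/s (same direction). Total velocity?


Given: object velocity = 14 m/s, platform velocity = 16 m/s (same direction)
Using classical velocity addition: v_total = v_object + v_platform
v_total = 14 + 16
v_total = 30 m/s

30 m/s


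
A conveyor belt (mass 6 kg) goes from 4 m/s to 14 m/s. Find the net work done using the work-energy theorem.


Given: m = 6 kg, v0 = 4 m/s, v = 14 m/s
Using W = (1/2)*m*(v^2 - v0^2)
v^2 = 14^2 = 196
v0^2 = 4^2 = 16
v^2 - v0^2 = 196 - 16 = 180
W = (1/2)*6*180 = 540 J

540 J


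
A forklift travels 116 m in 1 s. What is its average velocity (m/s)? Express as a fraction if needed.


Given: distance d = 116 m, time t = 1 s
Using v = d / t
v = 116 / 1
v = 116 m/s

116 m/s


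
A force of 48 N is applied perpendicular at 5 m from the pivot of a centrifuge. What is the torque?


Given: F = 48 N, r = 5 m, angle = 90 deg (perpendicular)
Using tau = F * r * sin(90)
sin(90) = 1
tau = 48 * 5 * 1
tau = 240 Nm

240 Nm


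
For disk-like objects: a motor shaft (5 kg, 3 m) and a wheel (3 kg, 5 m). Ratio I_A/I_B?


Given: M1=5 kg, R1=3 m, M2=3 kg, R2=5 m
For a disk: I = (1/2)*M*R^2, so I_A/I_B = (M1*R1^2)/(M2*R2^2)
M1*R1^2 = 5*9 = 45
M2*R2^2 = 3*25 = 75
I_A/I_B = 45/75 = 3/5

3/5


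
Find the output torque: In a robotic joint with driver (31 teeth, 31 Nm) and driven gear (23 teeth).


Given: N1 = 31, N2 = 23, T1 = 31 Nm
Using T2/T1 = N2/N1
T2 = T1 * N2 / N1
T2 = 31 * 23 / 31
T2 = 713 / 31
T2 = 23 Nm

23 Nm


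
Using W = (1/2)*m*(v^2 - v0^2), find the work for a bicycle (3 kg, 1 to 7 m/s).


Given: m = 3 kg, v0 = 1 m/s, v = 7 m/s
Using W = (1/2)*m*(v^2 - v0^2)
v^2 = 7^2 = 49
v0^2 = 1^2 = 1
v^2 - v0^2 = 49 - 1 = 48
W = (1/2)*3*48 = 72 J

72 J


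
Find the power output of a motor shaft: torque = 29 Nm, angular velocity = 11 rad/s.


Given: tau = 29 Nm, omega = 11 rad/s
Using P = tau * omega
P = 29 * 11
P = 319 W

319 W


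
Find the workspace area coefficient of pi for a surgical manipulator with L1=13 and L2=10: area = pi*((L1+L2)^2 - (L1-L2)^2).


Given: L1 = 13, L2 = 10
(L1+L2)^2 = (23)^2 = 529
(L1-L2)^2 = (3)^2 = 9
Difference = 529 - 9 = 520
This equals 4*L1*L2 = 4*13*10 = 520
Workspace area = 520*pi

520


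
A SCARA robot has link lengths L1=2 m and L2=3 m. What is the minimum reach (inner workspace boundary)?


Given: L1 = 2 m, L2 = 3 m
For a 2-link planar arm, min reach = |L1 - L2| (second link folded back)
Min reach = |2 - 3|
Min reach = 1 m

1 m


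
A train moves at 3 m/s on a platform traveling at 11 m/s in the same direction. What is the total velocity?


Given: object velocity = 3 m/s, platform velocity = 11 m/s (same direction)
Using classical velocity addition: v_total = v_object + v_platform
v_total = 3 + 11
v_total = 14 m/s

14 m/s


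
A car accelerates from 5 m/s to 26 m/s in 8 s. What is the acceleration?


Given: initial velocity v0 = 5 m/s, final velocity v = 26 m/s, time t = 8 s
Using a = (v - v0) / t
a = (26 - 5) / 8
a = 21 / 8
a = 21/8 m/s^2

21/8 m/s^2


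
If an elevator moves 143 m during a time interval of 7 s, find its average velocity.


Given: distance d = 143 m, time t = 7 s
Using v = d / t
v = 143 / 7
v = 143/7 m/s

143/7 m/s


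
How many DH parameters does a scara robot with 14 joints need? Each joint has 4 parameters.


Given: 14 joints, 4 DH parameters per joint (d, theta, a, alpha)
Total DH parameters = number_of_joints * 4
Total = 14 * 4
Total = 56

56


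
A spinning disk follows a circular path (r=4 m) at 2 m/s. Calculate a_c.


Given: v = 2 m/s, r = 4 m
Using a_c = v^2 / r
a_c = 2^2 / 4
a_c = 4 / 4
a_c = 1 m/s^2

1 m/s^2


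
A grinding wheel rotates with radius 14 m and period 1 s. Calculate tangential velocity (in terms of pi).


Given: radius r = 14 m, period T = 1 s
Using v = 2*pi*r / T
v = 2*pi*14 / 1
v = 28*pi / 1
v = 28*pi m/s

28*pi m/s


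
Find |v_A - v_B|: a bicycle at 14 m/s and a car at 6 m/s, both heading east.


Given: v_A = 14 m/s east, v_B = 6 m/s east
Both move in the same direction; relative speed = |v_A - v_B|
|14 - 6| = |8|
= 8 m/s

8 m/s


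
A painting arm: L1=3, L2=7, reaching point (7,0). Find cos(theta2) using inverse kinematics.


Given: L1 = 3, L2 = 7, target (x, y) = (7, 0)
Using cos(theta2) = (x^2 + y^2 - L1^2 - L2^2) / (2*L1*L2)
x^2 + y^2 = 7^2 + 0 = 49
L1^2 + L2^2 = 9 + 49 = 58
Numerator = 49 - 58 = -9
Denominator = 2*3*7 = 42
cos(theta2) = -9/42 = -3/14

-3/14


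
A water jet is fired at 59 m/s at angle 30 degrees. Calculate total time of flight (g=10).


Given: v0 = 59 m/s, theta = 30 deg, g = 10 m/s^2
sin(30) = 1/2
Using T = 2*v0*sin(theta) / g
T = 2*59*1/2 / 10
T = 59 / 10
T = 59/10 s

59/10 s


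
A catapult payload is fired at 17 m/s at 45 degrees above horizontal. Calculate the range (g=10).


Given: v0 = 17 m/s, theta = 45 deg, g = 10 m/s^2
sin(2*45) = sin(90) = 1
Using R = v0^2 * sin(2*theta) / g
R = 17^2 * 1 / 10
R = 289 / 10
R = 289/10 m

289/10 m


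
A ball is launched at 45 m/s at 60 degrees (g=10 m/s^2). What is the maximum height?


Given: v0 = 45 m/s, theta = 60 deg, g = 10 m/s^2
sin^2(60) = 3/4
Using H = v0^2 * sin^2(theta) / (2*g)
H = 45^2 * 3/4 / (2*10)
H = 2025 * 3/4 / 20
H = 6075/4 / 20
H = 1215/16 m

1215/16 m


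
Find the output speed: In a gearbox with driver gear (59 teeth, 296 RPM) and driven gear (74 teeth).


Given: N1 = 59 teeth, w1 = 296 RPM, N2 = 74 teeth
Using N1*w1 = N2*w2
w2 = N1*w1 / N2
w2 = 59*296 / 74
w2 = 17464 / 74
w2 = 236 RPM

236 RPM


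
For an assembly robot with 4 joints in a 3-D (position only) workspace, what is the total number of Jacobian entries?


Given: task space dimension = 3, joints = 4
Jacobian is a 3 x 4 matrix
Total entries = rows * columns
Total = 3 * 4
Total = 12

12


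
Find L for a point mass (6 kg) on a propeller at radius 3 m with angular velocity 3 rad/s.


Given: m = 6 kg, r = 3 m, omega = 3 rad/s
For a point mass: I = m*r^2
I = 6*3^2 = 6*9 = 54
L = I*omega = 54*3
L = 162 kg*m^2/s

162 kg*m^2/s


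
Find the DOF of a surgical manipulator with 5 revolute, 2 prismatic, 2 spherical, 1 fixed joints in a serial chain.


Given: serial robot with 5 revolute, 2 prismatic, 2 spherical, 1 fixed joints
DOF contribution per joint type: revolute=1, prismatic=1, spherical=3, fixed=0
DOF = 5*1 + 2*1 + 2*3 + 1*0
DOF = 13

13


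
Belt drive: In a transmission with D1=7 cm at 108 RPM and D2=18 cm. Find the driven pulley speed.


Given: D1 = 7 cm, w1 = 108 RPM, D2 = 18 cm
Using D1*w1 = D2*w2
w2 = D1*w1 / D2
w2 = 7*108 / 18
w2 = 756 / 18
w2 = 42 RPM

42 RPM


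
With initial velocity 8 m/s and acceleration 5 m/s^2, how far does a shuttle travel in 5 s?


Given: v0 = 8 m/s, a = 5 m/s^2, t = 5 s
Using s = v0*t + (1/2)*a*t^2
s = 8*5 + (1/2)*5*5^2
s = 40 + (1/2)*125
s = 40 + 125/2
s = 205/2

205/2 m


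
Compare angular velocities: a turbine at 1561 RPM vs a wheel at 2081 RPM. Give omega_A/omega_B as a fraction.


Given: RPM_A = 1561, RPM_B = 2081
omega = 2*pi*RPM/60, so omega_A/omega_B = RPM_A / RPM_B
omega_A/omega_B = 1561 / 2081
omega_A/omega_B = 1561/2081

1561/2081


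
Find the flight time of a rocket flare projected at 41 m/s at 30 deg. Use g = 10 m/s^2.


Given: v0 = 41 m/s, theta = 30 deg, g = 10 m/s^2
sin(30) = 1/2
Using T = 2*v0*sin(theta) / g
T = 2*41*1/2 / 10
T = 41 / 10
T = 41/10 s

41/10 s


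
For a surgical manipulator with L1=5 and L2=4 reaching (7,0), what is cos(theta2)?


Given: L1 = 5, L2 = 4, target (x, y) = (7, 0)
Using cos(theta2) = (x^2 + y^2 - L1^2 - L2^2) / (2*L1*L2)
x^2 + y^2 = 7^2 + 0 = 49
L1^2 + L2^2 = 25 + 16 = 41
Numerator = 49 - 41 = 8
Denominator = 2*5*4 = 40
cos(theta2) = 8/40 = 1/5

1/5


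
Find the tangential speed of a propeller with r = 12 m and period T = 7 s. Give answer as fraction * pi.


Given: radius r = 12 m, period T = 7 s
Using v = 2*pi*r / T
v = 2*pi*12 / 7
v = 24*pi / 7
v = 24/7*pi m/s

24/7*pi m/s


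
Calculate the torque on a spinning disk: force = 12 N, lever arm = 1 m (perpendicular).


Given: F = 12 N, r = 1 m, angle = 90 deg (perpendicular)
Using tau = F * r * sin(90)
sin(90) = 1
tau = 12 * 1 * 1
tau = 12 Nm

12 Nm


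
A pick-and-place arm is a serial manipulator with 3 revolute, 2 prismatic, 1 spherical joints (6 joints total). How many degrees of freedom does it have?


Given: serial robot with 3 revolute, 2 prismatic, 1 spherical joints
DOF contribution per joint type: revolute=1, prismatic=1, spherical=3, fixed=0
DOF = 3*1 + 2*1 + 1*3
DOF = 8

8
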